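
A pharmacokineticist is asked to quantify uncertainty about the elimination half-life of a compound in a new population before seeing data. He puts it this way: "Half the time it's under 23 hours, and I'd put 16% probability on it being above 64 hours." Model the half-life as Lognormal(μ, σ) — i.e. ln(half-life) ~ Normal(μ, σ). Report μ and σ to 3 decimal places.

If T ~ Lognormal(μ,σ) then ln T ~ Normal(μ,σ), so the p-quantile of ln T is μ + z_p·σ.
ln(23) = 3.135 and ln(64) = 4.159; z_{0.5} = 0, z_{0.84} = 0.9945.
σ = (4.159 − 3.135)/(0.9945 − (0)) = 1.029.
μ = 3.135 − (0)·1.029 = 3.135.

μ ≈ 3.135, σ ≈ 1.029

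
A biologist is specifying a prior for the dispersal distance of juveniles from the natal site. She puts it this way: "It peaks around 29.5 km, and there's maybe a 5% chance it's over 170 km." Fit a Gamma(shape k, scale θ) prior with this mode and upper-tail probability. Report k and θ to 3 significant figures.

k ≈ 1.75, θ ≈ 39.2

Gamma(k,θ) with k>1 has mode (k−1)θ, so θ = 29.5/(k−1).
Need P(X < 170) = 0.95 with θ tied to k this way. Start at k = 2, θ = 29.5: P(X<170) ≈ 0.979.
Too high — lower k to spread out. Iterating converges to k ≈ 1.75.
Then θ = 29.5/(1.75−1) ≈ 39.2.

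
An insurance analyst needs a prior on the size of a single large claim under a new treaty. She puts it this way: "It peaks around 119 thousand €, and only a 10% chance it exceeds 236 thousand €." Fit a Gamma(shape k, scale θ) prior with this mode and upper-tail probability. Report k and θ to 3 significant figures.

k ≈ 5.09, θ ≈ 29.1

Gamma(k,θ) with k>1 has mode (k−1)θ, so θ = 119/(k−1).
Need P(X < 236) = 0.9 with θ tied to k this way. Start at k = 2, θ = 119: P(X<236) ≈ 0.589.
Too low — raise k to concentrate. Iterating converges to k ≈ 5.09.
Then θ = 119/(5.09−1) ≈ 29.1.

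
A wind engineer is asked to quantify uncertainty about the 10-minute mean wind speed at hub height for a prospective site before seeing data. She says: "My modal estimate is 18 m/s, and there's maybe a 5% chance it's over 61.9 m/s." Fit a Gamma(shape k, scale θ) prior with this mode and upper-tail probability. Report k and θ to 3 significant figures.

k ≈ 2.7, θ ≈ 10.6

Gamma(k,θ) with k>1 has mode (k−1)θ, so θ = 18/(k−1).
Need P(X < 61.9) = 0.95 with θ tied to k this way. Start at k = 2, θ = 18: P(X<61.9) ≈ 0.858.
Too low — raise k to concentrate. Iterating converges to k ≈ 2.7.
Then θ = 18/(2.7−1) ≈ 10.6.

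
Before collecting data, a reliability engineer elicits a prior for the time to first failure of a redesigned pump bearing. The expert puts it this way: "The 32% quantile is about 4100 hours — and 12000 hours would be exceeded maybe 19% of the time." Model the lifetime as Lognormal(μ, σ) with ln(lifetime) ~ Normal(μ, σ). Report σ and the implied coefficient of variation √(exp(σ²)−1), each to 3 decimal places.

σ ≈ 0.798, CV ≈ 0.944

If T ~ Lognormal(μ,σ) then ln T ~ Normal(μ,σ), so the p-quantile of ln T is μ + z_p·σ.
ln(4100) = 8.319 and ln(12000) = 9.393; z_{0.32} = -0.4677, z_{0.81} = 0.8779.
σ = (9.393 − 8.319)/(0.8779 − (-0.4677)) = 0.798.
μ = 8.319 − (-0.4677)·0.798 = 8.692.
CV = √(exp(σ²)−1) = √(exp(0.6370)−1) = 0.944.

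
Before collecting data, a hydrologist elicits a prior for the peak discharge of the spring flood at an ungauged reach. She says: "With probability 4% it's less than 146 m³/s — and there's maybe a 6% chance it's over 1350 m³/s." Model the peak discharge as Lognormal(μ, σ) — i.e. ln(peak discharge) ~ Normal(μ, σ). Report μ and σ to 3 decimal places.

If T ~ Lognormal(μ,σ) then ln T ~ Normal(μ,σ), so the p-quantile of ln T is μ + z_p·σ.
ln(146) = 4.984 and ln(1350) = 7.208; z_{0.04} = -1.751, z_{0.94} = 1.555.
σ = (7.208 − 4.984)/(1.555 − (-1.751)) = 0.673.
μ = 4.984 − (-1.751)·0.673 = 6.162.

μ ≈ 6.162, σ ≈ 0.673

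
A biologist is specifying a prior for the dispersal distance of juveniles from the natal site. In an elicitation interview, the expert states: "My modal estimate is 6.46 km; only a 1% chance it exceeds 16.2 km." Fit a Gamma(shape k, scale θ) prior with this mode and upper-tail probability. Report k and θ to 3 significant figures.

Gamma(k,θ) with k>1 has mode (k−1)θ, so θ = 6.46/(k−1).
Need P(X < 16.2) = 0.99 with θ tied to k this way. Start at k = 2, θ = 6.46: P(X<16.2) ≈ 0.714.
Too low — raise k to concentrate. Iterating converges to k ≈ 6.55.
Then θ = 6.46/(6.55−1) ≈ 1.16.

k ≈ 6.55, θ ≈ 1.16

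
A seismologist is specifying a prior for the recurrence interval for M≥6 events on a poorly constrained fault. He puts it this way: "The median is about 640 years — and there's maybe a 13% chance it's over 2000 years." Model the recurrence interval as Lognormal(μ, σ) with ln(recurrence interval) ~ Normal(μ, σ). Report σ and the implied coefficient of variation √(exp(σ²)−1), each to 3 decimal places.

If T ~ Lognormal(μ,σ) then ln T ~ Normal(μ,σ), so the p-quantile of ln T is μ + z_p·σ.
ln(640) = 6.461 and ln(2000) = 7.601; z_{0.5} = 0, z_{0.87} = 1.126.
σ = (7.601 − 6.461)/(1.126 − (0)) = 1.012.
μ = 6.461 − (0)·1.012 = 6.461.
CV = √(exp(σ²)−1) = √(exp(1.0233)−1) = 1.335.

σ ≈ 1.012, CV ≈ 1.335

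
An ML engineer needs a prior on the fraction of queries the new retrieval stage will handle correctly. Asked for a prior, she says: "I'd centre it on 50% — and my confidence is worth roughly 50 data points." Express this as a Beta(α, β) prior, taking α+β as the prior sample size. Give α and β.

α = 25, β = 25

Under the effective-sample-size interpretation, Beta(α, β) has prior mean α/(α+β) and prior sample size α+β.
So α+β = 50 and α/(α+β) = 0.5, giving α = 0.5·50 = 25 and β = 50 − 25 = 25.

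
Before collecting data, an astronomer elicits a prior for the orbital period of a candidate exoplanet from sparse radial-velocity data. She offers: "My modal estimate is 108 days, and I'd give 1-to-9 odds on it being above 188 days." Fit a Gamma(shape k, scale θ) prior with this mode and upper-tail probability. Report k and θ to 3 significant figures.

Gamma(k,θ) with k>1 has mode (k−1)θ, so θ = 108/(k−1).
Need P(X < 188) = 0.9 with θ tied to k this way. Start at k = 2, θ = 108: P(X<188) ≈ 0.519.
Too low — raise k to concentrate. Iterating converges to k ≈ 7.18.
Then θ = 108/(7.18−1) ≈ 17.5.

k ≈ 7.18, θ ≈ 17.5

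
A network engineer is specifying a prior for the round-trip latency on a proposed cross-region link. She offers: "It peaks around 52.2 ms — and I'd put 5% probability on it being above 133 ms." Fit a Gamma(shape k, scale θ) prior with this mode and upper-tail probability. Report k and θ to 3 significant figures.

Gamma(k,θ) with k>1 has mode (k−1)θ, so θ = 52.2/(k−1).
Need P(X < 133) = 0.95 with θ tied to k this way. Start at k = 2, θ = 52.2: P(X<133) ≈ 0.722.
Too low — raise k to concentrate. Iterating converges to k ≈ 4.1.
Then θ = 52.2/(4.1−1) ≈ 16.9.

k ≈ 4.1, θ ≈ 16.9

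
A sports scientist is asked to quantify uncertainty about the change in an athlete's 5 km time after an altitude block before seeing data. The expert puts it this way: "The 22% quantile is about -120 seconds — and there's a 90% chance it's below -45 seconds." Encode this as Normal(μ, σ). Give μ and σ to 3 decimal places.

The p-quantile of Normal(μ,σ) is μ + z_p·σ, with z_{0.22} = -0.7722 and z_{0.9} = 1.282.
Eliminate σ: μ = (z₂·x₁ − z₁·x₂)/(z₂ − z₁) = (1.282·-120 − (-0.7722)·-45)/2.054 = -91.801.
Then σ = (x₂ − x₁)/(z₂ − z₁) = (-45 − -120)/2.054 = 36.519.

μ = -91.801, σ = 36.519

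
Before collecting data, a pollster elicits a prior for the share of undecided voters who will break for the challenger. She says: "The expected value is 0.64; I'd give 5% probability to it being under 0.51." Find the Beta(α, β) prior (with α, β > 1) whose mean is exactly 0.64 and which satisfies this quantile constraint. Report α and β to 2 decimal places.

With mean 0.64 fixed, write α = 0.64s, β = 0.36s where s = α+β.
Need P(θ < 0.51) = 0.05 under Beta(0.64s, 0.36s). Normal approximation: (q−m)/√(m(1−m)/s) ≈ z_{0.05} = -1.64, so s ≈ 0.64·0.36·(-1.64)²/(0.51−0.64)² = 36.9.
At s = 36.9: P(θ<0.51) ≈ 0.053. Adjusting to match 0.05 gives s ≈ 38.43.
So α = 0.64·38.43 ≈ 24.60, β = 0.36·38.43 ≈ 13.83.

α ≈ 24.60, β ≈ 13.83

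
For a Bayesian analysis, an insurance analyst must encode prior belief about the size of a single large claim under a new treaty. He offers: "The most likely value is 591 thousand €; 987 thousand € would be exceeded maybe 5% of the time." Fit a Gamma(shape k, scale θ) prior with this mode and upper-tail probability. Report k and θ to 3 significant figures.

Gamma(k,θ) with k>1 has mode (k−1)θ, so θ = 591/(k−1).
Need P(X < 987) = 0.95 with θ tied to k this way. Start at k = 2, θ = 591: P(X<987) ≈ 0.497.
Too low — raise k to concentrate. Iterating converges to k ≈ 11.6.
Then θ = 591/(11.6−1) ≈ 55.7.

k ≈ 11.6, θ ≈ 55.7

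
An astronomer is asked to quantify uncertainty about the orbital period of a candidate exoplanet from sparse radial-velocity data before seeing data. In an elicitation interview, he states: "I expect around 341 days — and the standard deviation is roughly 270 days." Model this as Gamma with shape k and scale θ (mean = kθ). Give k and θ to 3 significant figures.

k ≈ 1.6, θ ≈ 214

For Gamma(k, scale θ): mean = kθ, variance = kθ², so CV = 1/√k.
CV = SD/mean = 270/341 = 0.7918, hence k = 1/CV² = 1.6.
Then θ = mean/k = 341/1.6 = 214.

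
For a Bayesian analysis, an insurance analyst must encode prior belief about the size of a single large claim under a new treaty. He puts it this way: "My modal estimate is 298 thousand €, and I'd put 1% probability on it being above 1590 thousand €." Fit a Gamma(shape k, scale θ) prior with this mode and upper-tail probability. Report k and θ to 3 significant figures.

k ≈ 2.37, θ ≈ 217

Gamma(k,θ) with k>1 has mode (k−1)θ, so θ = 298/(k−1).
Need P(X < 1590) = 0.99 with θ tied to k this way. Start at k = 2, θ = 298: P(X<1590) ≈ 0.969.
Too low — raise k to concentrate. Iterating converges to k ≈ 2.37.
Then θ = 298/(2.37−1) ≈ 217.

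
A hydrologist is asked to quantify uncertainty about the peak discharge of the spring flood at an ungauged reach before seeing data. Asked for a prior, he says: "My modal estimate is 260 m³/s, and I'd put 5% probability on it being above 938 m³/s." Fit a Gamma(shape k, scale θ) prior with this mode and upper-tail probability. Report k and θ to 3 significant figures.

Gamma(k,θ) with k>1 has mode (k−1)θ, so θ = 260/(k−1).
Need P(X < 938) = 0.95 with θ tied to k this way. Start at k = 2, θ = 260: P(X<938) ≈ 0.875.
Too low — raise k to concentrate. Iterating converges to k ≈ 2.56.
Then θ = 260/(2.56−1) ≈ 167.

k ≈ 2.56, θ ≈ 167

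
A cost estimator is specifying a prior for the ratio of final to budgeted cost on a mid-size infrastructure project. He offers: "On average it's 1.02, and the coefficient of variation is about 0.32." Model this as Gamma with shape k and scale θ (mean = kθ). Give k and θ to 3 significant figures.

For Gamma(k, scale θ): mean = kθ, variance = kθ², so CV = 1/√k.
CV = 0.32, hence k = 1/CV² = 9.77.
Then θ = mean/k = 1.02/9.77 = 0.104.

k ≈ 9.77, θ ≈ 0.104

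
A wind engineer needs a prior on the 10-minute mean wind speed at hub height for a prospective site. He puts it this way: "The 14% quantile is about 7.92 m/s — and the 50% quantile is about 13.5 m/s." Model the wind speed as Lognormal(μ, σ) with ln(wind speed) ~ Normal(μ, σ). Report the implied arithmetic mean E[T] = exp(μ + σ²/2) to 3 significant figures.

If T ~ Lognormal(μ,σ) then ln T ~ Normal(μ,σ), so the p-quantile of ln T is μ + z_p·σ.
ln(7.92) = 2.069 and ln(13.5) = 2.603; z_{0.14} = -1.08, z_{0.5} = 0.
σ = (2.603 − 2.069)/(0 − (-1.08)) = 0.494.
μ = 2.069 − (-1.08)·0.494 = 2.603.
E[T] = exp(μ + σ²/2) = exp(2.603 + 0.1218) = 15.2 m/s.

E[T] ≈ 15.2 m/s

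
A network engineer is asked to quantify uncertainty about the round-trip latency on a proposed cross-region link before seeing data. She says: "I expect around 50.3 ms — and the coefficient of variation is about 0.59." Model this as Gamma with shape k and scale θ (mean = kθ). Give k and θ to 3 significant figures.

For Gamma(k, scale θ): mean = kθ, variance = kθ², so CV = 1/√k.
CV = 0.59, hence k = 1/CV² = 2.87.
Then θ = mean/k = 50.3/2.87 = 17.5.

k ≈ 2.87, θ ≈ 17.5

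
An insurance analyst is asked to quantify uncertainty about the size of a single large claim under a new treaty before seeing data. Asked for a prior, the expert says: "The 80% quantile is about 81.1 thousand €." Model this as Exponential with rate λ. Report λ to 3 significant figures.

P(T < 81.1) = 1 − e^(−λ·81.1) = 0.8, so λ = −ln(1−0.8)/81.1 = −ln(0.2)/81.1 = 0.0198.

λ ≈ 0.0198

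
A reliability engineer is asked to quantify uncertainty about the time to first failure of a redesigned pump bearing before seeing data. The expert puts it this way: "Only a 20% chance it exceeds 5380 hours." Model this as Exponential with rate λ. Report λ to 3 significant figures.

P(T > 5380.0) = e^(−λ·5380.0) = 0.2, so λ = −ln(0.2)/5380.0 = 0.000299.

λ ≈ 0.000299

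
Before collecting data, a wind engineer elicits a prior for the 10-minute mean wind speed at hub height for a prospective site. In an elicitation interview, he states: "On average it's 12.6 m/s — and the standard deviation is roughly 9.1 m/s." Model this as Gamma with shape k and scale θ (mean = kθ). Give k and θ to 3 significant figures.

For Gamma(k, scale θ): mean = kθ, variance = kθ², so CV = 1/√k.
CV = SD/mean = 9.1/12.6 = 0.7222, hence k = 1/CV² = 1.92.
Then θ = mean/k = 12.6/1.92 = 6.57.

k ≈ 1.92, θ ≈ 6.57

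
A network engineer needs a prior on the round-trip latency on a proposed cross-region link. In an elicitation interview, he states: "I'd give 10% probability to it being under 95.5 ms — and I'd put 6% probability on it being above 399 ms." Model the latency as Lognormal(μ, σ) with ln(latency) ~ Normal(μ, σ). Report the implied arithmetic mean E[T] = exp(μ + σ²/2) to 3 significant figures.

If T ~ Lognormal(μ,σ) then ln T ~ Normal(μ,σ), so the p-quantile of ln T is μ + z_p·σ.
ln(95.5) = 4.559 and ln(399) = 5.989; z_{0.1} = -1.282, z_{0.94} = 1.555.
σ = (5.989 − 4.559)/(1.555 − (-1.282)) = 0.504.
μ = 4.559 − (-1.282)·0.504 = 5.205.
E[T] = exp(μ + σ²/2) = exp(5.205 + 0.1271) = 207 ms.

E[T] ≈ 207 ms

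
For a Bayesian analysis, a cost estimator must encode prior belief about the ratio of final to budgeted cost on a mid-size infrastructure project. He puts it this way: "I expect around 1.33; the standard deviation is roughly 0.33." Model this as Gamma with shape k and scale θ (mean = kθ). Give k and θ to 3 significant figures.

For Gamma(k, scale θ): mean = kθ, variance = kθ², so CV = 1/√k.
CV = SD/mean = 0.33/1.33 = 0.2481, hence k = 1/CV² = 16.2.
Then θ = mean/k = 1.33/16.2 = 0.0819.

k ≈ 16.2, θ ≈ 0.0819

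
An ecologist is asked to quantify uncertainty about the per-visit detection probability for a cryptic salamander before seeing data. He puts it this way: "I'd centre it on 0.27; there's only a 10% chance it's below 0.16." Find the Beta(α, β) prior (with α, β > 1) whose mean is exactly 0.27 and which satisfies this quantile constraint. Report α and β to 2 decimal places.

With mean 0.27 fixed, write α = 0.27s, β = 0.73s where s = α+β.
Need P(θ < 0.16) = 0.1 under Beta(0.27s, 0.73s). Normal approximation: (q−m)/√(m(1−m)/s) ≈ z_{0.1} = -1.28, so s ≈ 0.27·0.73·(-1.28)²/(0.16−0.27)² = 26.8.
At s = 26.8: P(θ<0.16) ≈ 0.087. Adjusting to match 0.1 gives s ≈ 24.09.
So α = 0.27·24.09 ≈ 6.51, β = 0.73·24.09 ≈ 17.59.

α ≈ 6.51, β ≈ 17.59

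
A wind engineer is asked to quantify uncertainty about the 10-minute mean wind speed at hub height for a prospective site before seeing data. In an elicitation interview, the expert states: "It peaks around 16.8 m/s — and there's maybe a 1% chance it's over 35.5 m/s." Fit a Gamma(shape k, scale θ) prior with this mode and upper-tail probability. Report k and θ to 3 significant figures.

k ≈ 9.68, θ ≈ 1.93

Gamma(k,θ) with k>1 has mode (k−1)θ, so θ = 16.8/(k−1).
Need P(X < 35.5) = 0.99 with θ tied to k this way. Start at k = 2, θ = 16.8: P(X<35.5) ≈ 0.624.
Too low — raise k to concentrate. Iterating converges to k ≈ 9.68.
Then θ = 16.8/(9.68−1) ≈ 1.93.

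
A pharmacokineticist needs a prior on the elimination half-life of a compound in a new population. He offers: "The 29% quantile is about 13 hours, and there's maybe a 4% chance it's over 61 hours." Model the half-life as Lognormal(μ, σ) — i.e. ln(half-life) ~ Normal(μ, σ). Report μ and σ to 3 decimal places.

If T ~ Lognormal(μ,σ) then ln T ~ Normal(μ,σ), so the p-quantile of ln T is μ + z_p·σ.
ln(13) = 2.565 and ln(61) = 4.111; z_{0.29} = -0.5534, z_{0.96} = 1.751.
σ = (4.111 − 2.565)/(1.751 − (-0.5534)) = 0.671.
μ = 2.565 − (-0.5534)·0.671 = 2.936.

μ ≈ 2.936, σ ≈ 0.671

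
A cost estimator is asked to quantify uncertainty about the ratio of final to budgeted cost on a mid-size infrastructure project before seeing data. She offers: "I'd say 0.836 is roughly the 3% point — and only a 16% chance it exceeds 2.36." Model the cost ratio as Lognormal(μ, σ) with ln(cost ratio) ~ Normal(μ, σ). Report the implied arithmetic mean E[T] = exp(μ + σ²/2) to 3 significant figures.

If T ~ Lognormal(μ,σ) then ln T ~ Normal(μ,σ), so the p-quantile of ln T is μ + z_p·σ.
ln(0.836) = -0.1791 and ln(2.36) = 0.8587; z_{0.03} = -1.881, z_{0.84} = 0.9945.
σ = (0.8587 − -0.1791)/(0.9945 − (-1.881)) = 0.361.
μ = -0.1791 − (-1.881)·0.361 = 0.500.
E[T] = exp(μ + σ²/2) = exp(0.500 + 0.0651) = 1.76.

E[T] ≈ 1.76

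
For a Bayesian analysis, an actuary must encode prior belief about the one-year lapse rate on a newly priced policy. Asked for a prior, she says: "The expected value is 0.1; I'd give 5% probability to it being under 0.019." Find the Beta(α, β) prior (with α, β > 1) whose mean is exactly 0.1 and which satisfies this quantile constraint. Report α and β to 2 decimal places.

With mean 0.1 fixed, write α = 0.1s, β = 0.9s where s = α+β.
Need P(θ < 0.019) = 0.05 under Beta(0.1s, 0.9s). Normal approximation: (q−m)/√(m(1−m)/s) ≈ z_{0.05} = -1.64, so s ≈ 0.1·0.9·(-1.64)²/(0.019−0.1)² = 37.1.
At s = 37.1: P(θ<0.019) ≈ 0.008. Adjusting to match 0.05 gives s ≈ 19.97.
So α = 0.1·19.97 ≈ 2.00, β = 0.9·19.97 ≈ 17.97.

α ≈ 2.00, β ≈ 17.97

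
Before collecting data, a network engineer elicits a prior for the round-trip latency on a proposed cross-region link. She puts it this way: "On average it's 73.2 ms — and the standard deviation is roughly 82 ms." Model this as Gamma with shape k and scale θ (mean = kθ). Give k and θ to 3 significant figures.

For Gamma(k, scale θ): mean = kθ, variance = kθ², so CV = 1/√k.
CV = SD/mean = 82/73.2 = 1.12, hence k = 1/CV² = 0.797.
Then θ = mean/k = 73.2/0.797 = 91.9.

k ≈ 0.797, θ ≈ 91.9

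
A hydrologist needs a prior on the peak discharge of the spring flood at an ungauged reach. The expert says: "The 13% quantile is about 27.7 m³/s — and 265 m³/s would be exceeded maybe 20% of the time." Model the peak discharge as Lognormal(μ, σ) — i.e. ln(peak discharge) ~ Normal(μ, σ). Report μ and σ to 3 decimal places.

If T ~ Lognormal(μ,σ) then ln T ~ Normal(μ,σ), so the p-quantile of ln T is μ + z_p·σ.
ln(27.7) = 3.321 and ln(265) = 5.58; z_{0.13} = -1.126, z_{0.8} = 0.8416.
σ = (5.58 − 3.321)/(0.8416 − (-1.126)) = 1.148.
μ = 3.321 − (-1.126)·1.148 = 4.614.

μ ≈ 4.614, σ ≈ 1.148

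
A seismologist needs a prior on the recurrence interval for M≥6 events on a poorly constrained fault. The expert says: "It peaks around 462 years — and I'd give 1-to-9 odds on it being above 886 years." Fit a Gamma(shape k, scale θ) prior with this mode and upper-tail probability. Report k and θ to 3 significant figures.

Gamma(k,θ) with k>1 has mode (k−1)θ, so θ = 462/(k−1).
Need P(X < 886) = 0.9 with θ tied to k this way. Start at k = 2, θ = 462: P(X<886) ≈ 0.571.
Too low — raise k to concentrate. Iterating converges to k ≈ 5.51.
Then θ = 462/(5.51−1) ≈ 102.

k ≈ 5.51, θ ≈ 102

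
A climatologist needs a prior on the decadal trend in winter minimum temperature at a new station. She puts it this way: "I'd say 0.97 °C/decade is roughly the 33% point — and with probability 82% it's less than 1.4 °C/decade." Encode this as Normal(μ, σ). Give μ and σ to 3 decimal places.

μ = 1.110, σ = 0.317

For Normal(μ,σ), the p-quantile is μ + z_p·σ. Here z_{0.33} = -0.4399, z_{0.82} = 0.9154.
So 0.97 = μ − 0.4399σ and 1.4 = μ + 0.9154σ.
Subtracting: σ = (1.4 − 0.97)/(0.9154 − (-0.4399)) = 0.317.
Then μ = 0.97 − (-0.4399)·0.317 = 1.110.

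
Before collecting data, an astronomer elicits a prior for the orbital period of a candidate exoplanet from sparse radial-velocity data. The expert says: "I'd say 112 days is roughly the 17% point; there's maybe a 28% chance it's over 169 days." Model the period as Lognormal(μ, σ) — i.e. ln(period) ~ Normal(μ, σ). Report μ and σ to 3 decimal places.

If T ~ Lognormal(μ,σ) then ln T ~ Normal(μ,σ), so the p-quantile of ln T is μ + z_p·σ.
ln(112) = 4.718 and ln(169) = 5.13; z_{0.17} = -0.9542, z_{0.72} = 0.5828.
σ = (5.13 − 4.718)/(0.5828 − (-0.9542)) = 0.268.
μ = 4.718 − (-0.9542)·0.268 = 4.974.

μ ≈ 4.974, σ ≈ 0.268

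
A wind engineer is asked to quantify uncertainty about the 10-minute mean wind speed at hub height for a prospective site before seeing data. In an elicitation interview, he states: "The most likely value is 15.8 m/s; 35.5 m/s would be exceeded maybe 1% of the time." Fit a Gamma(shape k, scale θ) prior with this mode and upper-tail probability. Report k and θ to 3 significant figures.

Gamma(k,θ) with k>1 has mode (k−1)θ, so θ = 15.8/(k−1).
Need P(X < 35.5) = 0.99 with θ tied to k this way. Start at k = 2, θ = 15.8: P(X<35.5) ≈ 0.657.
Too low — raise k to concentrate. Iterating converges to k ≈ 8.33.
Then θ = 15.8/(8.33−1) ≈ 2.16.

k ≈ 8.33, θ ≈ 2.16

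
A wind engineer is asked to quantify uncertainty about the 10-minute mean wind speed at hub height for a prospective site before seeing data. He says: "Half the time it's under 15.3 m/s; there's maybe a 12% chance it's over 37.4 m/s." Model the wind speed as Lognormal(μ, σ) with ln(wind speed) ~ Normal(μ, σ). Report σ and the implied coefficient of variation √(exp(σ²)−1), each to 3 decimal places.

σ ≈ 0.761, CV ≈ 0.885

If T ~ Lognormal(μ,σ) then ln T ~ Normal(μ,σ), so the p-quantile of ln T is μ + z_p·σ.
ln(15.3) = 2.728 and ln(37.4) = 3.622; z_{0.5} = 0, z_{0.88} = 1.175.
σ = (3.622 − 2.728)/(1.175 − (0)) = 0.761.
μ = 2.728 − (0)·0.761 = 2.728.
CV = √(exp(σ²)−1) = √(exp(0.5787)−1) = 0.885.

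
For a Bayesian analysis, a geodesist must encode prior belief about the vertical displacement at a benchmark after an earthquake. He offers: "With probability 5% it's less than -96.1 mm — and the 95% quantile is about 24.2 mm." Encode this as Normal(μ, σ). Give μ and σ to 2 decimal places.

μ = -35.95, σ = 36.57

The p-quantile of Normal(μ,σ) is μ + z_p·σ, with z_{0.05} = -1.645 and z_{0.95} = 1.645.
Eliminate σ: μ = (z₂·x₁ − z₁·x₂)/(z₂ − z₁) = (1.645·-96.1 − (-1.645)·24.2)/3.29 = -35.95.
Then σ = (x₂ − x₁)/(z₂ − z₁) = (24.2 − -96.1)/3.29 = 36.57.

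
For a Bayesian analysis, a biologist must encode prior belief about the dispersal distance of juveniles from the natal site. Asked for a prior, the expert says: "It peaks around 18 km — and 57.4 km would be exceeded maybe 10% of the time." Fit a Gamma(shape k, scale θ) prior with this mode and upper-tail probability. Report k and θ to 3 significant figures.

k ≈ 2.41, θ ≈ 12.8

Gamma(k,θ) with k>1 has mode (k−1)θ, so θ = 18/(k−1).
Need P(X < 57.4) = 0.9 with θ tied to k this way. Start at k = 2, θ = 18: P(X<57.4) ≈ 0.827.
Too low — raise k to concentrate. Iterating converges to k ≈ 2.41.
Then θ = 18/(2.41−1) ≈ 12.8.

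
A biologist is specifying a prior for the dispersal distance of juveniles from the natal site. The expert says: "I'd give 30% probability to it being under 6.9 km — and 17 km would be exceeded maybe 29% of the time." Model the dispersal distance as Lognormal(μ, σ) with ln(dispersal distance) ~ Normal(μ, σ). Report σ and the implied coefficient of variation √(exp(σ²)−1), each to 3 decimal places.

If T ~ Lognormal(μ,σ) then ln T ~ Normal(μ,σ), so the p-quantile of ln T is μ + z_p·σ.
ln(6.9) = 1.932 and ln(17) = 2.833; z_{0.3} = -0.5244, z_{0.71} = 0.5534.
σ = (2.833 − 1.932)/(0.5534 − (-0.5244)) = 0.837.
μ = 1.932 − (-0.5244)·0.837 = 2.370.
CV = √(exp(σ²)−1) = √(exp(0.6999)−1) = 1.007.

σ ≈ 0.837, CV ≈ 1.007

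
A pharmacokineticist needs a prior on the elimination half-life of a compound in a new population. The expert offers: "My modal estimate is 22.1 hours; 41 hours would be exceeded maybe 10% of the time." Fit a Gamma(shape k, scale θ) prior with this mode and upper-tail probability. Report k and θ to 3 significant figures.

k ≈ 6, θ ≈ 4.42

Gamma(k,θ) with k>1 has mode (k−1)θ, so θ = 22.1/(k−1).
Need P(X < 41) = 0.9 with θ tied to k this way. Start at k = 2, θ = 22.1: P(X<41) ≈ 0.553.
Too low — raise k to concentrate. Iterating converges to k ≈ 6.
Then θ = 22.1/(6−1) ≈ 4.42.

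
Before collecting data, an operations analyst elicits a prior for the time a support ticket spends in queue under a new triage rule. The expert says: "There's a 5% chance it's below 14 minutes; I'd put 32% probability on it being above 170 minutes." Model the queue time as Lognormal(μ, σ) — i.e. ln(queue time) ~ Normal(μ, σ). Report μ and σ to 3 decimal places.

μ ≈ 4.583, σ ≈ 1.182

If T ~ Lognormal(μ,σ) then ln T ~ Normal(μ,σ), so the p-quantile of ln T is μ + z_p·σ.
ln(14) = 2.639 and ln(170) = 5.136; z_{0.05} = -1.645, z_{0.68} = 0.4677.
σ = (5.136 − 2.639)/(0.4677 − (-1.645)) = 1.182.
μ = 2.639 − (-1.645)·1.182 = 4.583.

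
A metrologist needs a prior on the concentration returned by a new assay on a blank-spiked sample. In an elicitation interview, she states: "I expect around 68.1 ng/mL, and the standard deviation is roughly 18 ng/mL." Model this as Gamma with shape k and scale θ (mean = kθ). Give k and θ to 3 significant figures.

For Gamma(k, scale θ): mean = kθ, variance = kθ², so CV = 1/√k.
CV = SD/mean = 18/68.1 = 0.2643, hence k = 1/CV² = 14.3.
Then θ = mean/k = 68.1/14.3 = 4.76.

k ≈ 14.3, θ ≈ 4.76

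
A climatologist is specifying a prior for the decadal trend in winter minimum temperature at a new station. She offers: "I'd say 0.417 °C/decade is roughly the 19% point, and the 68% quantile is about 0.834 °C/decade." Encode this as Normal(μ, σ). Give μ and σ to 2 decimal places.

μ = 0.69, σ = 0.31

For Normal(μ,σ), the p-quantile is μ + z_p·σ. Here z_{0.19} = -0.8779, z_{0.68} = 0.4677.
So 0.417 = μ − 0.8779σ and 0.834 = μ + 0.4677σ.
Subtracting: σ = (0.834 − 0.417)/(0.4677 − (-0.8779)) = 0.31.
Then μ = 0.417 − (-0.8779)·0.31 = 0.69.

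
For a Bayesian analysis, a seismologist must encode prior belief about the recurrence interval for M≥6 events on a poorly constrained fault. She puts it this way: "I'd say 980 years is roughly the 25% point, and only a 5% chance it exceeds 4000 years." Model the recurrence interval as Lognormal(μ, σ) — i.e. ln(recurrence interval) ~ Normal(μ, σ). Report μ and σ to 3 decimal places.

If T ~ Lognormal(μ,σ) then ln T ~ Normal(μ,σ), so the p-quantile of ln T is μ + z_p·σ.
ln(980) = 6.888 and ln(4000) = 8.294; z_{0.25} = -0.6745, z_{0.95} = 1.645.
σ = (8.294 − 6.888)/(1.645 − (-0.6745)) = 0.606.
μ = 6.888 − (-0.6745)·0.606 = 7.297.

μ ≈ 7.297, σ ≈ 0.606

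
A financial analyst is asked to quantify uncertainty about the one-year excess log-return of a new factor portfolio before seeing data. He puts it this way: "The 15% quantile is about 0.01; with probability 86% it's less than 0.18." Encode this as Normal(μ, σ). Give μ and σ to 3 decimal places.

μ = 0.093, σ = 0.080

For Normal(μ,σ), the p-quantile is μ + z_p·σ. Here z_{0.15} = -1.036, z_{0.86} = 1.08.
So 0.01 = μ − 1.036σ and 0.18 = μ + 1.08σ.
Subtracting: σ = (0.18 − 0.01)/(1.08 − (-1.036)) = 0.080.
Then μ = 0.01 − (-1.036)·0.080 = 0.093.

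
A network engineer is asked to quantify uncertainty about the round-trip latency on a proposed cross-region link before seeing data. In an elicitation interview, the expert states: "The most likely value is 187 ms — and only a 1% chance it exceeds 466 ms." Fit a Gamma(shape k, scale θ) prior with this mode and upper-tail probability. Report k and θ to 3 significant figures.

Gamma(k,θ) with k>1 has mode (k−1)θ, so θ = 187/(k−1).
Need P(X < 466) = 0.99 with θ tied to k this way. Start at k = 2, θ = 187: P(X<466) ≈ 0.711.
Too low — raise k to concentrate. Iterating converges to k ≈ 6.63.
Then θ = 187/(6.63−1) ≈ 33.2.

k ≈ 6.63, θ ≈ 33.2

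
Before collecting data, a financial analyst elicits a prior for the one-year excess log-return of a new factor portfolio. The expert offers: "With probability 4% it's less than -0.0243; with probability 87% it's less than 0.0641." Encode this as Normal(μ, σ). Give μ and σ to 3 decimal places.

For Normal(μ,σ), the p-quantile is μ + z_p·σ. Here z_{0.04} = -1.751, z_{0.87} = 1.126.
So -0.0243 = μ − 1.751σ and 0.0641 = μ + 1.126σ.
Subtracting: σ = (0.0641 − -0.0243)/(1.126 − (-1.751)) = 0.031.
Then μ = -0.0243 − (-1.751)·0.031 = 0.029.

μ = 0.029, σ = 0.031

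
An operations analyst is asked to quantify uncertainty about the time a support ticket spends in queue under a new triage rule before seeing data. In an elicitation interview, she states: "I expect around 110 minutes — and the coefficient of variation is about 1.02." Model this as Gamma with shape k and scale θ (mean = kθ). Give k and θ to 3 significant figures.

For Gamma(k, scale θ): mean = kθ, variance = kθ², so CV = 1/√k.
CV = 1.02, hence k = 1/CV² = 0.961.
Then θ = mean/k = 110/0.961 = 114.

k ≈ 0.961, θ ≈ 114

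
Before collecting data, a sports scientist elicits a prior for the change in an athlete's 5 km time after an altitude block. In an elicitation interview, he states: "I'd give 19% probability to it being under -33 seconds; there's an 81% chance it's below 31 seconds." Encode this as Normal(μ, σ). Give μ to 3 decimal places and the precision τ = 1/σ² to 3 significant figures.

For Normal(μ,σ), the p-quantile is μ + z_p·σ. Here z_{0.19} = -0.8779, z_{0.81} = 0.8779.
So -33 = μ − 0.8779σ and 31 = μ + 0.8779σ.
Subtracting: σ = (31 − -33)/(0.8779 − (-0.8779)) = 36.451.
Then μ = -33 − (-0.8779)·36.451 = -1.000.
Precision τ = 1/σ² = 1/36.45² = 0.000753.

μ = -1.000, τ = 0.000753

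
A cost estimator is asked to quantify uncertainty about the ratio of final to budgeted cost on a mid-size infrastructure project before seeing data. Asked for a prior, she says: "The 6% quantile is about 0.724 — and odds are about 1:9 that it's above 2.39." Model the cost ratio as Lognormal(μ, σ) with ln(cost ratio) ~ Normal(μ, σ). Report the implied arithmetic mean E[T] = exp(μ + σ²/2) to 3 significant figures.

If T ~ Lognormal(μ,σ) then ln T ~ Normal(μ,σ), so the p-quantile of ln T is μ + z_p·σ.
ln(0.724) = -0.323 and ln(2.39) = 0.8713; z_{0.06} = -1.555, z_{0.9} = 1.282.
σ = (0.8713 − -0.323)/(1.282 − (-1.555)) = 0.421.
μ = -0.323 − (-1.555)·0.421 = 0.332.
E[T] = exp(μ + σ²/2) = exp(0.332 + 0.0886) = 1.52.

E[T] ≈ 1.52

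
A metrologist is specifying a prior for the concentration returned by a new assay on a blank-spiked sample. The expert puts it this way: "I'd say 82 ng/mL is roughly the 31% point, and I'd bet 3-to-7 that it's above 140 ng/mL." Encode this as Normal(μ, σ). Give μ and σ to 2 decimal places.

μ = 110.19, σ = 56.85

For Normal(μ,σ), the p-quantile is μ + z_p·σ. Here z_{0.31} = -0.4959, z_{0.7} = 0.5244.
So 82 = μ − 0.4959σ and 140 = μ + 0.5244σ.
Subtracting: σ = (140 − 82)/(0.5244 − (-0.4959)) = 56.85.
Then μ = 82 − (-0.4959)·56.85 = 110.19.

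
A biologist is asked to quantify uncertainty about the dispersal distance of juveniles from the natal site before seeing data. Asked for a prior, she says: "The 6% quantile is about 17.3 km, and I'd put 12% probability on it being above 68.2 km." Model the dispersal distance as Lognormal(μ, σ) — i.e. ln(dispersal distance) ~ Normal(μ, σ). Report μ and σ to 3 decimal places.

μ ≈ 3.632, σ ≈ 0.503

If T ~ Lognormal(μ,σ) then ln T ~ Normal(μ,σ), so the p-quantile of ln T is μ + z_p·σ.
ln(17.3) = 2.851 and ln(68.2) = 4.222; z_{0.06} = -1.555, z_{0.88} = 1.175.
σ = (4.222 − 2.851)/(1.175 − (-1.555)) = 0.503.
μ = 2.851 − (-1.555)·0.503 = 3.632.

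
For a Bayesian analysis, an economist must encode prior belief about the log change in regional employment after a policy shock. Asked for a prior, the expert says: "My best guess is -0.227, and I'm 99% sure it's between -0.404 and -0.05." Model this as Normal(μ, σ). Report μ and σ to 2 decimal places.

μ = -0.23, σ = 0.07

A symmetric 99% interval runs μ ± z·σ with z = 2.576.
Half-width = 0.177, so σ = 0.177/2.576 = 0.07.
μ is the stated best guess, -0.23.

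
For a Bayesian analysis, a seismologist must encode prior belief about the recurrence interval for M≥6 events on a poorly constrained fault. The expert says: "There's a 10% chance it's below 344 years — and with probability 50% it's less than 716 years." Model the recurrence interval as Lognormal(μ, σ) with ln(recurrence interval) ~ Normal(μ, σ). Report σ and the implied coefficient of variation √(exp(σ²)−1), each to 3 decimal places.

σ ≈ 0.572, CV ≈ 0.622

If T ~ Lognormal(μ,σ) then ln T ~ Normal(μ,σ), so the p-quantile of ln T is μ + z_p·σ.
ln(344) = 5.841 and ln(716) = 6.574; z_{0.1} = -1.282, z_{0.5} = 0.
σ = (6.574 − 5.841)/(0 − (-1.282)) = 0.572.
μ = 5.841 − (-1.282)·0.572 = 6.574.
CV = √(exp(σ²)−1) = √(exp(0.3272)−1) = 0.622.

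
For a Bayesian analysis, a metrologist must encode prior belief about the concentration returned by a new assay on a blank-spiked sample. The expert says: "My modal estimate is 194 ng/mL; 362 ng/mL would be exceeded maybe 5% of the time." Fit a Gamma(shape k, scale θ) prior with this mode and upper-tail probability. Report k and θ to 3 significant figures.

Gamma(k,θ) with k>1 has mode (k−1)θ, so θ = 194/(k−1).
Need P(X < 362) = 0.95 with θ tied to k this way. Start at k = 2, θ = 194: P(X<362) ≈ 0.557.
Too low — raise k to concentrate. Iterating converges to k ≈ 8.15.
Then θ = 194/(8.15−1) ≈ 27.1.

k ≈ 8.15, θ ≈ 27.1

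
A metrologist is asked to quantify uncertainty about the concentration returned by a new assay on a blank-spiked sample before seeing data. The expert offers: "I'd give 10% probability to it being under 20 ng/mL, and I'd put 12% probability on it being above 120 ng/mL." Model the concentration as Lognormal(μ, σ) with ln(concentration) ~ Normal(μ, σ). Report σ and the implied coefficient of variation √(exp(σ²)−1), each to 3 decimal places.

σ ≈ 0.729, CV ≈ 0.838

If T ~ Lognormal(μ,σ) then ln T ~ Normal(μ,σ), so the p-quantile of ln T is μ + z_p·σ.
ln(20) = 2.996 and ln(120) = 4.787; z_{0.1} = -1.282, z_{0.88} = 1.175.
σ = (4.787 − 2.996)/(1.175 − (-1.282)) = 0.729.
μ = 2.996 − (-1.282)·0.729 = 3.930.
CV = √(exp(σ²)−1) = √(exp(0.5320)−1) = 0.838.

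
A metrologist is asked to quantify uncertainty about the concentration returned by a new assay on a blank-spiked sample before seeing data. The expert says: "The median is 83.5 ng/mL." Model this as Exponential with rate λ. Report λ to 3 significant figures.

λ ≈ 0.0083

Exponential median = ln 2 / λ, so λ = ln 2 / 83.5 = 0.0083.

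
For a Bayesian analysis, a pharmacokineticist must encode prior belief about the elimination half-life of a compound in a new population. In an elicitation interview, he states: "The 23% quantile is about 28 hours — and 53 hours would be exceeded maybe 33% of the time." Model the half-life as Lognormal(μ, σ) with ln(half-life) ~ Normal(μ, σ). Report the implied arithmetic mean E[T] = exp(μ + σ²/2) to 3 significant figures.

If T ~ Lognormal(μ,σ) then ln T ~ Normal(μ,σ), so the p-quantile of ln T is μ + z_p·σ.
ln(28) = 3.332 and ln(53) = 3.97; z_{0.23} = -0.7388, z_{0.67} = 0.4399.
σ = (3.97 − 3.332)/(0.4399 − (-0.7388)) = 0.541.
μ = 3.332 − (-0.7388)·0.541 = 3.732.
E[T] = exp(μ + σ²/2) = exp(3.732 + 0.1465) = 48.4 hours.

E[T] ≈ 48.4 hours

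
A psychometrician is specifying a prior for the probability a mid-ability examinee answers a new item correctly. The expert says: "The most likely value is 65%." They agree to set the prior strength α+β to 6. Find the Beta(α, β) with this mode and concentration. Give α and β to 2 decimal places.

For α,β > 1 the Beta mode is (α−1)/(α+β−2). With α+β = 6, the mode is (α−1)/4.
Set (α−1)/4 = 0.65 → α = 1 + 0.65·4 = 3.60.
β = 6 − α = 2.40.

α = 3.60, β = 2.40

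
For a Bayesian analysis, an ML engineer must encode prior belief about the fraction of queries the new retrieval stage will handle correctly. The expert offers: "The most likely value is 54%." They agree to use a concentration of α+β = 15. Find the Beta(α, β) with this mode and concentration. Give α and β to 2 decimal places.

α = 8.02, β = 6.98

For α,β > 1 the Beta mode is (α−1)/(α+β−2). With α+β = 15, the mode is (α−1)/13.
Set (α−1)/13 = 0.54 → α = 1 + 0.54·13 = 8.02.
β = 15 − α = 6.98.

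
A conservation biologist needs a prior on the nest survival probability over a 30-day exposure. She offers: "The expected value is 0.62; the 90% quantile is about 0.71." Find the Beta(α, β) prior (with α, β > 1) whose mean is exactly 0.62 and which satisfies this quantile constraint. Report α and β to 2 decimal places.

With mean 0.62 fixed, write α = 0.62s, β = 0.38s where s = α+β.
Need P(θ < 0.71) = 0.9 under Beta(0.62s, 0.38s). Normal approximation: (q−m)/√(m(1−m)/s) ≈ z_{0.9} = 1.28, so s ≈ 0.62·0.38·(1.28)²/(0.71−0.62)² = 47.8.
At s = 47.8: P(θ<0.71) ≈ 0.904. Adjusting to match 0.9 gives s ≈ 46.17.
So α = 0.62·46.17 ≈ 28.63, β = 0.38·46.17 ≈ 17.54.

α ≈ 28.63, β ≈ 17.54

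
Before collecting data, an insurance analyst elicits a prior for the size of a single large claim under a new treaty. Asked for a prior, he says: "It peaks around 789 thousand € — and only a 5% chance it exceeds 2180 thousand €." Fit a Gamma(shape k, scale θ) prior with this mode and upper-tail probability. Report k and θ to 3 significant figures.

Gamma(k,θ) with k>1 has mode (k−1)θ, so θ = 789/(k−1).
Need P(X < 2180) = 0.95 with θ tied to k this way. Start at k = 2, θ = 789: P(X<2180) ≈ 0.763.
Too low — raise k to concentrate. Iterating converges to k ≈ 3.6.
Then θ = 789/(3.6−1) ≈ 304.

k ≈ 3.6, θ ≈ 304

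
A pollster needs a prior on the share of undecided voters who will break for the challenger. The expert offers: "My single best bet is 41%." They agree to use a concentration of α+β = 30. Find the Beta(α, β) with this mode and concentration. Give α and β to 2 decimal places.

α = 12.48, β = 17.52

For α,β > 1 the Beta mode is (α−1)/(α+β−2). With α+β = 30, the mode is (α−1)/28.
Set (α−1)/28 = 0.41 → α = 1 + 0.41·28 = 12.48.
β = 30 − α = 17.52.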